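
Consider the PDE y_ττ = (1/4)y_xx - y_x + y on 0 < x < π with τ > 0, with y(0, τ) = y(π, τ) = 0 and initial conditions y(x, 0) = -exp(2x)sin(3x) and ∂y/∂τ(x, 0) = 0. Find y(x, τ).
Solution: Substitute y = exp(2x)u.
Then y_x = exp(2x)(u_x + 2u), y_xx = exp(2x)(u_xx + 4u_x + 4u), y_ττ = exp(2x)u_ττ; substituting and dividing by exp(2x), the lower-order terms cancel: u_ττ = (1/4)u_xx (standard wave equation).
Data for u: u(x,0) = exp(-2x)y(x,0) = -sin(3x); u_τ(x,0) = exp(-2x)y_τ(x,0) = 0. The boundary conditions carry over: u(0,τ) = u(π,τ) = 0.
Separating variables: u = Σ [A_n cos(ω_n τ) + B_n sin(ω_n τ)] sin(nx), ω_n = n/2. From ICs: A_3=-1.
So u(x,τ) = -sin(3x)cos(3τ/2), and y(x,τ) = exp(2x)u(x,τ).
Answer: y(x, τ) = -exp(2x)sin(3x)cos(3τ/2)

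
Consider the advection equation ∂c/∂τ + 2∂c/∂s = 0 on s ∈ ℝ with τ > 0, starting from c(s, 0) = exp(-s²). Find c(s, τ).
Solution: By characteristics (ds/dτ = 2), c(s,τ) = f(s - 2τ) with f = c(·, 0).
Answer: c(s, τ) = exp(-(s - 2τ)²)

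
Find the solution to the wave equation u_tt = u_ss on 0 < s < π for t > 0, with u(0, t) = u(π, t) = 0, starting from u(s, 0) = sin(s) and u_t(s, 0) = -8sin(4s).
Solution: Separating variables: u = Σ [A_n cos(ω_n t) + B_n sin(ω_n t)] sin(ns), ω_n = n. From ICs (B_n = velocity coefficient / ω_n): A_1=1, B_4=-2.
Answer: u(s, t) = sin(s)cos(t) - 2sin(4s)sin(4t)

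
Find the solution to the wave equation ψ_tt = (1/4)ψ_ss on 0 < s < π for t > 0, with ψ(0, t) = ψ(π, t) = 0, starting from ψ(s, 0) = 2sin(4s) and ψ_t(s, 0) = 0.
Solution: Separating variables: ψ = Σ [A_n cos(ω_n t) + B_n sin(ω_n t)] sin(ns), ω_n = n/2. From ICs: A_4=2.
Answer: ψ(s, t) = 2sin(4s)cos(2t)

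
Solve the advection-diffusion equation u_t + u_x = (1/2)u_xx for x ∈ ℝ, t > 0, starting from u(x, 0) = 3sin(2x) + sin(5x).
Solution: Moving frame: η = x - t, σ = t, u = w(η,σ), so u_t = w_σ - w_η and u_xx = w_ηη.
Hence u_t + u_x = w_σ and the PDE becomes the heat equation w_σ = (1/2)w_ηη on η ∈ ℝ.
Initial data: w(η,0) = u(η,0) = 3sin(2η) + sin(5η). Each mode sin(nη) decays as exp(-n²σ/2) on ℝ, so w(η,σ) = Σ c_n exp(-n²σ/2) sin(nη) with c_2=3, c_5=1: w(η,σ) = 3exp(-2σ)sin(2η) + exp(-25σ/2)sin(5η).
Substituting back: u(x,t) = w(x - t, t).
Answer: u(x, t) = -3exp(-2t)sin(2t - 2x) - exp(-25t/2)sin(5t - 5x)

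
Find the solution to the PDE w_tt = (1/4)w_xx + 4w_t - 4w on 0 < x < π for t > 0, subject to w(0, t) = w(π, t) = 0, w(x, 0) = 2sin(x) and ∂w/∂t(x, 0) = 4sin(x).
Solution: Substitute w = exp(2t)u.
Then w_t = exp(2t)(u_t + 2u), w_tt = exp(2t)(u_tt + 4u_t + 4u), w_xx = exp(2t)u_xx; substituting and dividing by exp(2t), the lower-order terms cancel: u_tt = (1/4)u_xx (standard wave equation).
Data for u: u(x,0) = w(x,0) = 2sin(x); u_t(x,0) = w_t(x,0) - 2w(x,0) = 0. The boundary conditions carry over: u(0,t) = u(π,t) = 0.
Separating variables: u = Σ [A_n cos(ω_n t) + B_n sin(ω_n t)] sin(nx), ω_n = n/2. From ICs: A_1=2.
So u(x,t) = 2sin(x)cos(t/2), and w(x,t) = exp(2t)u(x,t).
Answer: w(x, t) = 2exp(2t)sin(x)cos(t/2)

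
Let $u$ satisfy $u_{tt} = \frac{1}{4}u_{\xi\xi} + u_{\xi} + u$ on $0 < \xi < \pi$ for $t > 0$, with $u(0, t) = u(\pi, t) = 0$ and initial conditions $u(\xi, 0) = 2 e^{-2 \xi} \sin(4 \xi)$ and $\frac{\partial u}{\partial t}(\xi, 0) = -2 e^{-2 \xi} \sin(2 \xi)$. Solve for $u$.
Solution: Substitute $u = e^{-2\xi}w$, i.e. $w = e^{2\xi}u$.
By the product rule, $u_{\xi} = e^{-2\xi}(w_{\xi} - 2w)$, $u_{\xi\xi} = e^{-2\xi}(w_{\xi\xi} - 4w_{\xi} + 4w)$, $u_{tt} = e^{-2\xi}w_{tt}$.
Substituting into the PDE and dividing by $e^{-2\xi}$: $w_{tt} = \frac{1}{4}(w_{\xi\xi} - 4w_{\xi} + 4w) + (w_{\xi} - 2w) + w$.
The lower-order terms cancel, leaving the standard wave equation $w_{tt} = \frac{1}{4}w_{\xi\xi}$.
Initial data for $w$: $w(\xi,0) = e^{2\xi}u(\xi,0) = 2 \sin(4 \xi)$; $w_t(\xi,0) = e^{2\xi}u_t(\xi,0) = -2 \sin(2 \xi)$. The boundary conditions carry over: $w(0,t) = w(\pi,t) = 0$.
Solve for $w$:
  Using separation of variables $w = X(\xi)T(t)$:
  Eigenfunctions: $\sin(n\xi)$, $n = 1, 2, 3, \ldots$
  General solution: $w(\xi, t) = \sum [A_n \cos(n t/2) + B_n \sin(n t/2)] \sin(n\xi)$
  From $w(\xi,0) = 2 \sin(4 \xi)$: $A_4=2$. From $w_t(\xi,0) = -2 \sin(2 \xi)$, using $w_t(\xi,0) = \sum \omega_n B_n \sin(n\xi)$ with $\omega_n = n/2$: $B_2 = (-2)/1 = -2$.
Hence $w(\xi,t) = -2 \sin(t) \sin(2 \xi) + 2 \sin(4 \xi) \cos(2 t)$.
Transform back: $u(\xi,t) = e^{-2\xi}w(\xi,t)$.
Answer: $u(\xi, t) = -2 e^{-2 \xi} \sin(2 \xi) \sin(t) + 2 e^{-2 \xi} \sin(4 \xi) \cos(2 t)$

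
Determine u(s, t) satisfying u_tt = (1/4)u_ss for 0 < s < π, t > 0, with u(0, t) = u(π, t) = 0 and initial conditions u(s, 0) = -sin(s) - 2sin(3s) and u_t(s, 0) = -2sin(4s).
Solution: Separating variables: u = Σ [A_n cos(ω_n t) + B_n sin(ω_n t)] sin(ns), ω_n = n/2. From ICs (B_n = velocity coefficient / ω_n): A_1=-1, A_3=-2, B_4=-1.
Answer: u(s, t) = -sin(s)cos(t/2) - 2sin(3s)cos(3t/2) - sin(4s)sin(2t)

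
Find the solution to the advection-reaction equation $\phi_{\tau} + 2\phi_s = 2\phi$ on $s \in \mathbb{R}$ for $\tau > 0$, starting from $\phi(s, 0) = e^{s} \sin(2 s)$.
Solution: Substitute $\phi = e^{s}u$.
Then $\phi_s = e^{s}(u_s + u)$, $\phi_{\tau} = e^{s}u_{\tau}$; substituting and dividing by $e^{s}$, the lower-order terms cancel: $u_{\tau} + 2u_s = 0$ (standard advection equation).
Data for $u$: $u(s,0) = e^{-s}\phi(s,0) = \sin(2 s)$.
By characteristics ($ds/d\tau = 2$), $u(s,\tau) = f(s - 2\tau)$ with $f = u( \cdot , 0)$.
So $u(s,\tau) = \sin(2 s - 4 \tau)$, and $\phi(s,\tau) = e^{s}u(s,\tau)$.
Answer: $\phi(s, \tau) = - e^{s} \sin(4 \tau - 2 s)$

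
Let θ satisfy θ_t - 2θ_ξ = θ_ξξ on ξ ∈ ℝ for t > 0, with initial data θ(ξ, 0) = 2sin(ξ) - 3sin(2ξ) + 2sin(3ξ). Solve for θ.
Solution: Change to a moving frame: let η = ξ + 2t, σ = t and write θ(ξ,t) = u(η,σ).
By the chain rule θ_t = u_σ + 2u_η, θ_ξ = u_η, θ_ξξ = u_ηη.
Then θ_t - 2θ_ξ = u_σ: the advection term cancels and the PDE becomes the heat equation u_σ = u_ηη on η ∈ ℝ.
Initial data: u(η,0) = θ(η,0) = 2sin(η) - 3sin(2η) + 2sin(3η).
On η ∈ ℝ each mode satisfies (sin(nη))″ = -n² sin(nη), so exp(-n²σ) sin(nη) solves the heat equation; by superposition u(η,σ) = Σ c_n exp(-n²σ) sin(nη).
Reading off the coefficients: c_1=2, c_2=-3, c_3=2, so u(η,σ) = 2exp(-σ)sin(η) - 3exp(-4σ)sin(2η) + 2exp(-9σ)sin(3η).
Substituting back η = ξ + 2t, σ = t: θ(ξ,t) = u(ξ + 2t, t).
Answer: θ(ξ, t) = 2exp(-t)sin(2t + ξ) - 3exp(-4t)sin(4t + 2ξ) + 2exp(-9t)sin(6t + 3ξ)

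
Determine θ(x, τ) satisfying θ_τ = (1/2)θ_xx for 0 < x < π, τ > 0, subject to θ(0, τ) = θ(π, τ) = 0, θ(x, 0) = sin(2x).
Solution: Separating variables: θ = Σ c_n exp(-n²τ/2) sin(nx). From θ(x,0) = sin(2x): c_2=1.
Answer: θ(x, τ) = exp(-2τ)sin(2x)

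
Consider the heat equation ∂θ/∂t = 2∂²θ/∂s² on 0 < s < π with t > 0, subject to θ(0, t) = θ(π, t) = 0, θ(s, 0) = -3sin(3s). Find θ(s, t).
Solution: Separating variables: θ = Σ c_n exp(-2n²t) sin(ns). From θ(s,0) = -3sin(3s): c_3=-3.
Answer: θ(s, t) = -3exp(-18t)sin(3s)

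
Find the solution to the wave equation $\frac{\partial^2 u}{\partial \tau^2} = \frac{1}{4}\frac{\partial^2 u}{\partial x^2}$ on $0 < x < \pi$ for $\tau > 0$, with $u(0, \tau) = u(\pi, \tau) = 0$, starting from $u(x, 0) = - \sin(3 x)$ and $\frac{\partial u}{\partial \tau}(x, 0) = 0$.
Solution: Separating variables: $u = \sum [A_n \cos(\omega_n \tau) + B_n \sin(\omega_n \tau)] \sin(nx)$, $\omega_n = n/2$. From ICs: $A_3=-1$.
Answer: $u(x, \tau) = - \sin(3 x) \cos(3 \tau/2)$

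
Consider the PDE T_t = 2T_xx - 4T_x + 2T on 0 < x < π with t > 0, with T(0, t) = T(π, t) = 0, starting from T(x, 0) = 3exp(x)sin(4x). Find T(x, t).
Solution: Substitute T = exp(x)u, i.e. u = exp(-x)T.
By the product rule, T_x = exp(x)(u_x + u), T_xx = exp(x)(u_xx + 2u_x + u), T_t = exp(x)u_t.
Substituting into the PDE and dividing by exp(x): u_t = 2(u_xx + 2u_x + u) - 4(u_x + u) + 2u.
The lower-order terms cancel, leaving the standard heat equation u_t = 2u_xx.
Initial data for u: u(x,0) = exp(-x)T(x,0) = 3sin(4x). The boundary conditions carry over: u(0,t) = u(π,t) = 0.
Solve for u:
  Using separation of variables u = X(x)G(t):
  Eigenfunctions: sin(nx), n = 1, 2, 3, ...
  General solution: u(x, t) = Σ c_n sin(nx) exp(-2n² t)
  Matching u(x,0) = 3sin(4x) term by term: c_4=3.
Hence u(x,t) = 3exp(-32t)sin(4x).
Transform back: T(x,t) = exp(x)u(x,t).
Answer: T(x, t) = 3exp(-32t)exp(x)sin(4x)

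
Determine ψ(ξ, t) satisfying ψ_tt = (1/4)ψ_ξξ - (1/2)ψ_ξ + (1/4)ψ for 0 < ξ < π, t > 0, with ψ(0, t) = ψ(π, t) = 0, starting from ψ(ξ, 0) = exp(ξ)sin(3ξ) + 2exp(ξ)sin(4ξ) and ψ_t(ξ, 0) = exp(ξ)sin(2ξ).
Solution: Substitute ψ = exp(ξ)u, i.e. u = exp(-ξ)ψ.
By the product rule, ψ_ξ = exp(ξ)(u_ξ + u), ψ_ξξ = exp(ξ)(u_ξξ + 2u_ξ + u), ψ_tt = exp(ξ)u_tt.
Substituting into the PDE and dividing by exp(ξ): u_tt = (1/4)(u_ξξ + 2u_ξ + u) - (1/2)(u_ξ + u) + (1/4)u.
The lower-order terms cancel, leaving the standard wave equation u_tt = (1/4)u_ξξ.
Initial data for u: u(ξ,0) = exp(-ξ)ψ(ξ,0) = sin(3ξ) + 2sin(4ξ); u_t(ξ,0) = exp(-ξ)ψ_t(ξ,0) = sin(2ξ). The boundary conditions carry over: u(0,t) = u(π,t) = 0.
Solve for u:
  Using separation of variables u = X(ξ)T(t):
  Eigenfunctions: sin(nξ), n = 1, 2, 3, ...
  General solution: u(ξ, t) = Σ [A_n cos(n t/2) + B_n sin(n t/2)] sin(nξ)
  From u(ξ,0) = sin(3ξ) + 2sin(4ξ): A_3=1, A_4=2. From u_t(ξ,0) = sin(2ξ), using u_t(ξ,0) = Σ ω_n B_n sin(nξ) with ω_n = n/2: B_2 = 1/1 = 1.
Hence u(ξ,t) = sin(t)sin(2ξ) + sin(3ξ)cos(3t/2) + 2sin(4ξ)cos(2t).
Transform back: ψ(ξ,t) = exp(ξ)u(ξ,t).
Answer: ψ(ξ, t) = exp(ξ)sin(t)sin(2ξ) + exp(ξ)sin(3ξ)cos(3t/2) + 2exp(ξ)sin(4ξ)cos(2t)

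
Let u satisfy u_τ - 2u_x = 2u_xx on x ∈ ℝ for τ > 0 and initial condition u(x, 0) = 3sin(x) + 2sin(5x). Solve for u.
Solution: Moving frame: η = x + 2τ, σ = τ, u = w(η,σ), so u_τ = w_σ + 2w_η and u_xx = w_ηη.
Hence u_τ - 2u_x = w_σ and the PDE becomes the heat equation w_σ = 2w_ηη on η ∈ ℝ.
Initial data: w(η,0) = u(η,0) = 3sin(η) + 2sin(5η). Each mode sin(nη) decays as exp(-2n²σ) on ℝ, so w(η,σ) = Σ c_n exp(-2n²σ) sin(nη) with c_1=3, c_5=2: w(η,σ) = 3exp(-2σ)sin(η) + 2exp(-50σ)sin(5η).
Substituting back: u(x,τ) = w(x + 2τ, τ).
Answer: u(x, τ) = 3exp(-2τ)sin(x + 2τ) + 2exp(-50τ)sin(5x + 10τ)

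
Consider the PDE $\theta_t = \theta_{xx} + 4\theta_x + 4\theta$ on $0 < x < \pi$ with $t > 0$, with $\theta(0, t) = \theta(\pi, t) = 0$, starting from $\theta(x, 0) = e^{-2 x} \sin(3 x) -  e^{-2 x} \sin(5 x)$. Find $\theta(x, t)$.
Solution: Substitute $\theta = e^{-2x}u$.
Then $\theta_x = e^{-2x}(u_x - 2u)$, $\theta_{xx} = e^{-2x}(u_{xx} - 4u_x + 4u)$, $\theta_t = e^{-2x}u_t$; substituting and dividing by $e^{-2x}$, the lower-order terms cancel: $u_t = u_{xx}$ (standard heat equation).
Data for $u$: $u(x,0) = e^{2x}\theta(x,0) = \sin(3 x) - \sin(5 x)$. The boundary conditions carry over: $u(0,t) = u(\pi,t) = 0$.
Separating variables: $u = \sum c_n e^{-n^2t} \sin(nx)$. From $u(x,0) = \sin(3 x) - \sin(5 x)$: $c_3=1, c_5=-1$.
So $u(x,t) = e^{-9 t} \sin(3 x) - e^{-25 t} \sin(5 x)$, and $\theta(x,t) = e^{-2x}u(x,t)$.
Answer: $\theta(x, t) = e^{-9 t} e^{-2 x} \sin(3 x) -  e^{-25 t} e^{-2 x} \sin(5 x)$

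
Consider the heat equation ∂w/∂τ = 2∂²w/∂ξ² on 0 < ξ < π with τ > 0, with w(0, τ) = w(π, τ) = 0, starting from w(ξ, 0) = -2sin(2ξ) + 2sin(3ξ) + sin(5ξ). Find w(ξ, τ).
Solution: Using separation of variables w = X(ξ)T(τ):
Eigenfunctions: sin(nξ), n = 1, 2, 3, ...
General solution: w(ξ, τ) = Σ c_n sin(nξ) exp(-2n² τ)
Matching w(ξ,0) = -2sin(2ξ) + 2sin(3ξ) + sin(5ξ) term by term: c_2=-2, c_3=2, c_5=1.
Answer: w(ξ, τ) = -2exp(-8τ)sin(2ξ) + 2exp(-18τ)sin(3ξ) + exp(-50τ)sin(5ξ)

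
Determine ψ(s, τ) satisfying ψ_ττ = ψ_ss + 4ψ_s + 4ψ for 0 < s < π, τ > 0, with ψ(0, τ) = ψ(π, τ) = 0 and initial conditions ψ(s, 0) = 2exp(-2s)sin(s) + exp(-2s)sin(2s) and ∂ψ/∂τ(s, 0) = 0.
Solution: Substitute ψ = exp(-2s)u.
Then ψ_s = exp(-2s)(u_s - 2u), ψ_ss = exp(-2s)(u_ss - 4u_s + 4u), ψ_ττ = exp(-2s)u_ττ; substituting and dividing by exp(-2s), the lower-order terms cancel: u_ττ = u_ss (standard wave equation).
Data for u: u(s,0) = exp(2s)ψ(s,0) = 2sin(s) + sin(2s); u_τ(s,0) = exp(2s)ψ_τ(s,0) = 0. The boundary conditions carry over: u(0,τ) = u(π,τ) = 0.
Separating variables: u = Σ [A_n cos(ω_n τ) + B_n sin(ω_n τ)] sin(ns), ω_n = n. From ICs: A_1=2, A_2=1.
So u(s,τ) = 2sin(s)cos(τ) + sin(2s)cos(2τ), and ψ(s,τ) = exp(-2s)u(s,τ).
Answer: ψ(s, τ) = 2exp(-2s)sin(s)cos(τ) + exp(-2s)sin(2s)cos(2τ)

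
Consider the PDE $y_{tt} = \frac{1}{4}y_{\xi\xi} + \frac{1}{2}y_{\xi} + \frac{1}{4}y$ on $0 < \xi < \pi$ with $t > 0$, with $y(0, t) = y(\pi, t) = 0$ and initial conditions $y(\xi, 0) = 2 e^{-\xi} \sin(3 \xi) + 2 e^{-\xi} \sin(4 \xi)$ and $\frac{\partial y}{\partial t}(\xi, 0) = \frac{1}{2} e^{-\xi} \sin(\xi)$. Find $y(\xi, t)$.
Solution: Substitute $y = e^{-\xi}u$, i.e. $u = e^{\xi}y$.
By the product rule, $y_{\xi} = e^{-\xi}(u_{\xi} - u)$, $y_{\xi\xi} = e^{-\xi}(u_{\xi\xi} - 2u_{\xi} + u)$, $y_{tt} = e^{-\xi}u_{tt}$.
Substituting into the PDE and dividing by $e^{-\xi}$: $u_{tt} = \frac{1}{4}(u_{\xi\xi} - 2u_{\xi} + u) + \frac{1}{2}(u_{\xi} - u) + \frac{1}{4}u$.
The lower-order terms cancel, leaving the standard wave equation $u_{tt} = \frac{1}{4}u_{\xi\xi}$.
Initial data for $u$: $u(\xi,0) = e^{\xi}y(\xi,0) = 2 \sin(3 \xi) + 2 \sin(4 \xi)$; $u_t(\xi,0) = e^{\xi}y_t(\xi,0) = \frac{1}{2} \sin(\xi)$. The boundary conditions carry over: $u(0,t) = u(\pi,t) = 0$.
Solve for $u$:
  Using separation of variables $u = X(\xi)T(t)$:
  Eigenfunctions: $\sin(n\xi)$, $n = 1, 2, 3, \ldots$
  General solution: $u(\xi, t) = \sum [A_n \cos(n t/2) + B_n \sin(n t/2)] \sin(n\xi)$
  From $u(\xi,0) = 2 \sin(3 \xi) + 2 \sin(4 \xi)$: $A_3=2, A_4=2$. From $u_t(\xi,0) = \frac{1}{2} \sin(\xi)$, using $u_t(\xi,0) = \sum \omega_n B_n \sin(n\xi)$ with $\omega_n = n/2$: $B_1 = (1/2)/(1/2) = 1$.
Hence $u(\xi,t) = \sin(t/2) \sin(\xi) + 2 \sin(3 \xi) \cos(3 t/2) + 2 \sin(4 \xi) \cos(2 t)$.
Transform back: $y(\xi,t) = e^{-\xi}u(\xi,t)$.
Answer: $y(\xi, t) = e^{-\xi} \sin(\xi) \sin(t/2) + 2 e^{-\xi} \sin(3 \xi) \cos(3 t/2) + 2 e^{-\xi} \sin(4 \xi) \cos(2 t)$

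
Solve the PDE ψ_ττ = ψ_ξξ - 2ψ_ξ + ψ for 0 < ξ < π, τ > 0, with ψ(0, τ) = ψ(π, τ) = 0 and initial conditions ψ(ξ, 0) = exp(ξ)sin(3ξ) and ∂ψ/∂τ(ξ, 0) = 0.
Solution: Substitute ψ = exp(ξ)u, i.e. u = exp(-ξ)ψ.
By the product rule, ψ_ξ = exp(ξ)(u_ξ + u), ψ_ξξ = exp(ξ)(u_ξξ + 2u_ξ + u), ψ_ττ = exp(ξ)u_ττ.
Substituting into the PDE and dividing by exp(ξ): u_ττ = (u_ξξ + 2u_ξ + u) - 2(u_ξ + u) + u.
The lower-order terms cancel, leaving the standard wave equation u_ττ = u_ξξ.
Initial data for u: u(ξ,0) = exp(-ξ)ψ(ξ,0) = sin(3ξ); u_τ(ξ,0) = exp(-ξ)ψ_τ(ξ,0) = 0. The boundary conditions carry over: u(0,τ) = u(π,τ) = 0.
Solve for u:
  Using separation of variables u = X(ξ)T(τ):
  Eigenfunctions: sin(nξ), n = 1, 2, 3, ...
  General solution: u(ξ, τ) = Σ [A_n cos(n τ) + B_n sin(n τ)] sin(nξ)
  From u(ξ,0) = sin(3ξ): A_3=1. From u_τ(ξ,0) = 0: all B_n = 0.
Hence u(ξ,τ) = sin(3ξ)cos(3τ).
Transform back: ψ(ξ,τ) = exp(ξ)u(ξ,τ).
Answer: ψ(ξ, τ) = exp(ξ)sin(3ξ)cos(3τ)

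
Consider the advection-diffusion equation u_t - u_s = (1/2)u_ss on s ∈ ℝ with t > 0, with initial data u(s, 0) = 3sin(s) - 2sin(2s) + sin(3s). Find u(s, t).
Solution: Change to a moving frame: let η = s + t, σ = t and write u(s,t) = w(η,σ).
By the chain rule u_t = w_σ + w_η, u_s = w_η, u_ss = w_ηη.
Then u_t - u_s = w_σ: the advection term cancels and the PDE becomes the heat equation w_σ = (1/2)w_ηη on η ∈ ℝ.
Initial data: w(η,0) = u(η,0) = 3sin(η) - 2sin(2η) + sin(3η).
On η ∈ ℝ each mode satisfies (sin(nη))″ = -n² sin(nη), so exp(-n²σ/2) sin(nη) solves the heat equation; by superposition w(η,σ) = Σ c_n exp(-n²σ/2) sin(nη).
Reading off the coefficients: c_1=3, c_2=-2, c_3=1, so w(η,σ) = -2exp(-2σ)sin(2η) + 3exp(-σ/2)sin(η) + exp(-9σ/2)sin(3η).
Substituting back η = s + t, σ = t: u(s,t) = w(s + t, t).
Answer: u(s, t) = -2exp(-2t)sin(2s + 2t) + 3exp(-t/2)sin(s + t) + exp(-9t/2)sin(3s + 3t)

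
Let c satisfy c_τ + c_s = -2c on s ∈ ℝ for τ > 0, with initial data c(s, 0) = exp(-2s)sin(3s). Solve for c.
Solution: Substitute c = exp(-2s)u.
Then c_s = exp(-2s)(u_s - 2u), c_τ = exp(-2s)u_τ; substituting and dividing by exp(-2s), the lower-order terms cancel: u_τ + u_s = 0 (standard advection equation).
Data for u: u(s,0) = exp(2s)c(s,0) = sin(3s).
By characteristics (ds/dτ = 1), u(s,τ) = f(s - τ) with f = u(·, 0).
So u(s,τ) = sin(3s - 3τ), and c(s,τ) = exp(-2s)u(s,τ).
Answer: c(s, τ) = exp(-2s)sin(3s - 3τ)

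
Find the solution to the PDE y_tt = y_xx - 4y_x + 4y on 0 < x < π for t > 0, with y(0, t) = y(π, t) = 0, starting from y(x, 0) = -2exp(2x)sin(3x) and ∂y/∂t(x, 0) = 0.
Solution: Substitute y = exp(2x)u, i.e. u = exp(-2x)y.
By the product rule, y_x = exp(2x)(u_x + 2u), y_xx = exp(2x)(u_xx + 4u_x + 4u), y_tt = exp(2x)u_tt.
Substituting into the PDE and dividing by exp(2x): u_tt = (u_xx + 4u_x + 4u) - 4(u_x + 2u) + 4u.
The lower-order terms cancel, leaving the standard wave equation u_tt = u_xx.
Initial data for u: u(x,0) = exp(-2x)y(x,0) = -2sin(3x); u_t(x,0) = exp(-2x)y_t(x,0) = 0. The boundary conditions carry over: u(0,t) = u(π,t) = 0.
Solve for u:
  Using separation of variables u = X(x)T(t):
  Eigenfunctions: sin(nx), n = 1, 2, 3, ...
  General solution: u(x, t) = Σ [A_n cos(n t) + B_n sin(n t)] sin(nx)
  From u(x,0) = -2sin(3x): A_3=-2. From u_t(x,0) = 0: all B_n = 0.
Hence u(x,t) = -2sin(3x)cos(3t).
Transform back: y(x,t) = exp(2x)u(x,t).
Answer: y(x, t) = -2exp(2x)sin(3x)cos(3t)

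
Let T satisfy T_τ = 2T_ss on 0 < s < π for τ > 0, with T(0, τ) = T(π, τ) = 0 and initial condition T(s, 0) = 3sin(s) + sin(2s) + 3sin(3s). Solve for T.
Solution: Separating variables: T = Σ c_n exp(-2n²τ) sin(ns). From T(s,0) = 3sin(s) + sin(2s) + 3sin(3s): c_1=3, c_2=1, c_3=3.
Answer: T(s, τ) = 3exp(-2τ)sin(s) + exp(-8τ)sin(2s) + 3exp(-18τ)sin(3s)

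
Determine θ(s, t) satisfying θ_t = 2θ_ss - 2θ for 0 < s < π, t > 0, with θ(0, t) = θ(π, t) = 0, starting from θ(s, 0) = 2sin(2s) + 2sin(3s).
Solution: Substitute θ = exp(-2t)u, i.e. u = exp(2t)θ.
By the product rule, θ_t = exp(-2t)(u_t - 2u), θ_ss = exp(-2t)u_ss.
Substituting into the PDE and dividing by exp(-2t): u_t - 2u = 2u_ss - 2u.
The lower-order terms cancel, leaving the standard heat equation u_t = 2u_ss.
Initial data for u: u(s,0) = θ(s,0) = 2sin(2s) + 2sin(3s). The boundary conditions carry over: u(0,t) = u(π,t) = 0.
Solve for u:
  Using separation of variables u = X(s)G(t):
  Eigenfunctions: sin(ns), n = 1, 2, 3, ...
  General solution: u(s, t) = Σ c_n sin(ns) exp(-2n² t)
  Matching u(s,0) = 2sin(2s) + 2sin(3s) term by term: c_2=2, c_3=2.
Hence u(s,t) = 2exp(-8t)sin(2s) + 2exp(-18t)sin(3s).
Transform back: θ(s,t) = exp(-2t)u(s,t).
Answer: θ(s, t) = 2exp(-10t)sin(2s) + 2exp(-20t)sin(3s)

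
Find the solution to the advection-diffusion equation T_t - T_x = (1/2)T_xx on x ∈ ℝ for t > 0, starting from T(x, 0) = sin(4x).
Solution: Moving frame: η = x + t, σ = t, T = u(η,σ), so T_t = u_σ + u_η and T_xx = u_ηη.
Hence T_t - T_x = u_σ and the PDE becomes the heat equation u_σ = (1/2)u_ηη on η ∈ ℝ.
Initial data: u(η,0) = T(η,0) = sin(4η). Each mode sin(nη) decays as exp(-n²σ/2) on ℝ, so u(η,σ) = Σ c_n exp(-n²σ/2) sin(nη) with c_4=1: u(η,σ) = exp(-8σ)sin(4η).
Substituting back: T(x,t) = u(x + t, t).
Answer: T(x, t) = exp(-8t)sin(4t + 4x)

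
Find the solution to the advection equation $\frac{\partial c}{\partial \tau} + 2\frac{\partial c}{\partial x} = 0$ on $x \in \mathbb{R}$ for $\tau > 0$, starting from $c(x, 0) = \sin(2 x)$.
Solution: By characteristics ($dx/d\tau = 2$), $c(x,\tau) = f(x - 2\tau)$ with $f = c( \cdot , 0)$.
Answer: $c(x, \tau) = - \sin(4 \tau - 2 x)$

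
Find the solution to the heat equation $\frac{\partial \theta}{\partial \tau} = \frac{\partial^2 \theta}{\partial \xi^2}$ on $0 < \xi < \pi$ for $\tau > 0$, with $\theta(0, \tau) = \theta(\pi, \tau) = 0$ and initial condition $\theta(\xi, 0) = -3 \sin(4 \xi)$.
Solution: Using separation of variables $\theta = X(\xi)G(\tau)$:
Eigenfunctions: $\sin(n\xi)$, $n = 1, 2, 3, \ldots$
General solution: $\theta(\xi, \tau) = \sum c_n \sin(n\xi) e^{-n^2 \tau}$
Matching $\theta(\xi,0) = -3 \sin(4 \xi)$ term by term: $c_4=-3$.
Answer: $\theta(\xi, \tau) = -3 e^{-16 \tau} \sin(4 \xi)$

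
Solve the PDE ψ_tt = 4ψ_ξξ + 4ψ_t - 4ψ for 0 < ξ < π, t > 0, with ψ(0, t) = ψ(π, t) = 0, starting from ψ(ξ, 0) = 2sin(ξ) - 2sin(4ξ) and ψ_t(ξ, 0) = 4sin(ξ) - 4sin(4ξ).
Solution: Substitute ψ = exp(2t)u.
Then ψ_t = exp(2t)(u_t + 2u), ψ_tt = exp(2t)(u_tt + 4u_t + 4u), ψ_ξξ = exp(2t)u_ξξ; substituting and dividing by exp(2t), the lower-order terms cancel: u_tt = 4u_ξξ (standard wave equation).
Data for u: u(ξ,0) = ψ(ξ,0) = 2sin(ξ) - 2sin(4ξ); u_t(ξ,0) = ψ_t(ξ,0) - 2ψ(ξ,0) = 0. The boundary conditions carry over: u(0,t) = u(π,t) = 0.
Separating variables: u = Σ [A_n cos(ω_n t) + B_n sin(ω_n t)] sin(nξ), ω_n = 2n. From ICs: A_1=2, A_4=-2.
So u(ξ,t) = 2sin(ξ)cos(2t) - 2sin(4ξ)cos(8t), and ψ(ξ,t) = exp(2t)u(ξ,t).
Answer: ψ(ξ, t) = 2exp(2t)sin(ξ)cos(2t) - 2exp(2t)sin(4ξ)cos(8t)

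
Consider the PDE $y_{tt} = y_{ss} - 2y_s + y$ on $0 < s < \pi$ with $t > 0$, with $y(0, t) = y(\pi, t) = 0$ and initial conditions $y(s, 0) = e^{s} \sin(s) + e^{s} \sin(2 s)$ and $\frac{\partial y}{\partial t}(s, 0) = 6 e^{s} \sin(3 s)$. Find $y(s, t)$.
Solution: Substitute $y = e^{s}u$, i.e. $u = e^{-s}y$.
By the product rule, $y_s = e^{s}(u_s + u)$, $y_{ss} = e^{s}(u_{ss} + 2u_s + u)$, $y_{tt} = e^{s}u_{tt}$.
Substituting into the PDE and dividing by $e^{s}$: $u_{tt} = (u_{ss} + 2u_s + u) - 2(u_s + u) + u$.
The lower-order terms cancel, leaving the standard wave equation $u_{tt} = u_{ss}$.
Initial data for $u$: $u(s,0) = e^{-s}y(s,0) = \sin(s) + \sin(2 s)$; $u_t(s,0) = e^{-s}y_t(s,0) = 6 \sin(3 s)$. The boundary conditions carry over: $u(0,t) = u(\pi,t) = 0$.
Solve for $u$:
  Using separation of variables $u = X(s)T(t)$:
  Eigenfunctions: $\sin(ns)$, $n = 1, 2, 3, \ldots$
  General solution: $u(s, t) = \sum [A_n \cos(n t) + B_n \sin(n t)] \sin(ns)$
  From $u(s,0) = \sin(s) + \sin(2 s)$: $A_1=1, A_2=1$. From $u_t(s,0) = 6 \sin(3 s)$, using $u_t(s,0) = \sum \omega_n B_n \sin(ns)$ with $\omega_n = n$: $B_3 = 6/3 = 2$.
Hence $u(s,t) = \sin(s) \cos(t) + \sin(2 s) \cos(2 t) + 2 \sin(3 s) \sin(3 t)$.
Transform back: $y(s,t) = e^{s}u(s,t)$.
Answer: $y(s, t) = e^{s} \sin(s) \cos(t) + e^{s} \sin(2 s) \cos(2 t) + 2 e^{s} \sin(3 s) \sin(3 t)$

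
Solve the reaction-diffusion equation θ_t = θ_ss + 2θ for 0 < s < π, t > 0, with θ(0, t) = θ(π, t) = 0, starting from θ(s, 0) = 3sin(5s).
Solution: Substitute θ = exp(2t)u.
Then θ_t = exp(2t)(u_t + 2u), θ_ss = exp(2t)u_ss; substituting and dividing by exp(2t), the lower-order terms cancel: u_t = u_ss (standard heat equation).
Data for u: u(s,0) = θ(s,0) = 3sin(5s). The boundary conditions carry over: u(0,t) = u(π,t) = 0.
Separating variables: u = Σ c_n exp(-n²t) sin(ns). From u(s,0) = 3sin(5s): c_5=3.
So u(s,t) = 3exp(-25t)sin(5s), and θ(s,t) = exp(2t)u(s,t).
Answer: θ(s, t) = 3exp(-23t)sin(5s)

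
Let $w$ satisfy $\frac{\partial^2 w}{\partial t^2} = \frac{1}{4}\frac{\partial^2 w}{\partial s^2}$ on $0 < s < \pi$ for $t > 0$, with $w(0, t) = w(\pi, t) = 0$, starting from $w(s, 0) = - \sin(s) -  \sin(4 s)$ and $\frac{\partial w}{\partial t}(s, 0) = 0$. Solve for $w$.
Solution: Using separation of variables $w = X(s)T(t)$:
Eigenfunctions: $\sin(ns)$, $n = 1, 2, 3, \ldots$
General solution: $w(s, t) = \sum [A_n \cos(n t/2) + B_n \sin(n t/2)] \sin(ns)$
From $w(s,0) = - \sin(s) - \sin(4 s)$: $A_1=-1, A_4=-1$. From $w_t(s,0) = 0$: all $B_n = 0$.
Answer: $w(s, t) = - \sin(s) \cos(t/2) -  \sin(4 s) \cos(2 t)$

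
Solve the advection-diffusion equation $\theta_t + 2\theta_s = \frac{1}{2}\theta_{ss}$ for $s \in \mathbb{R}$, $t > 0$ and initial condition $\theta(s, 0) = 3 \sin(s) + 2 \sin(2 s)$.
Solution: Moving frame: $\eta = s - 2t$, $\sigma = t$, $\theta = u(\eta,\sigma)$, so $\theta_t = u_{\sigma} - 2u_{\eta}$ and $\theta_{ss} = u_{\eta\eta}$.
Hence $\theta_t + 2\theta_s = u_{\sigma}$ and the PDE becomes the heat equation $u_{\sigma} = \frac{1}{2}u_{\eta\eta}$ on $\eta \in \mathbb{R}$.
Initial data: $u(\eta,0) = \theta(\eta,0) = 3 \sin(\eta) + 2 \sin(2 \eta)$. Each mode $\sin(n\eta)$ decays as $e^{-n^2\sigma/2}$ on $\mathbb{R}$, so $u(\eta,\sigma) = \sum c_n e^{-n^2\sigma/2} \sin(n\eta)$ with $c_1=3, c_2=2$: $u(\eta,\sigma) = 2 e^{-2 \sigma} \sin(2 \eta) + 3 e^{-\sigma/2} \sin(\eta)$.
Substituting back: $\theta(s,t) = u(s - 2t, t)$.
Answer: $\theta(s, t) = 2 e^{-2 t} \sin(2 s - 4 t) + 3 e^{-t/2} \sin(s - 2 t)$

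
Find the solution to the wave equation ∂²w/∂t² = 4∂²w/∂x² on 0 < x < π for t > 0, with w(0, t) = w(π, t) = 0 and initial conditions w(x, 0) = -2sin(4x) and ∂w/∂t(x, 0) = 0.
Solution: Separating variables: w = Σ [A_n cos(ω_n t) + B_n sin(ω_n t)] sin(nx), ω_n = 2n. From ICs: A_4=-2.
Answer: w(x, t) = -2sin(4x)cos(8t)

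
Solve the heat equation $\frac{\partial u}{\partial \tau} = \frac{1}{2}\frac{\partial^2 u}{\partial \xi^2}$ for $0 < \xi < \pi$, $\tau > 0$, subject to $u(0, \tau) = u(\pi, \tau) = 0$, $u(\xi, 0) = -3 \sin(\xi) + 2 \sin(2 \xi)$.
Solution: Separating variables: $u = \sum c_n e^{-n^2\tau/2} \sin(n\xi)$. From $u(\xi,0) = -3 \sin(\xi) + 2 \sin(2 \xi)$: $c_1=-3, c_2=2$.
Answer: $u(\xi, \tau) = 2 e^{-2 \tau} \sin(2 \xi) - 3 e^{-\tau/2} \sin(\xi)$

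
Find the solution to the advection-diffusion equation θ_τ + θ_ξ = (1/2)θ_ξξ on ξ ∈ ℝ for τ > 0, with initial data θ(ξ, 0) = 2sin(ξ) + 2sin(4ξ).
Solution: Moving frame: η = ξ - τ, σ = τ, θ = u(η,σ), so θ_τ = u_σ - u_η and θ_ξξ = u_ηη.
Hence θ_τ + θ_ξ = u_σ and the PDE becomes the heat equation u_σ = (1/2)u_ηη on η ∈ ℝ.
Initial data: u(η,0) = θ(η,0) = 2sin(η) + 2sin(4η). Each mode sin(nη) decays as exp(-n²σ/2) on ℝ, so u(η,σ) = Σ c_n exp(-n²σ/2) sin(nη) with c_1=2, c_4=2: u(η,σ) = 2exp(-8σ)sin(4η) + 2exp(-σ/2)sin(η).
Substituting back: θ(ξ,τ) = u(ξ - τ, τ).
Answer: θ(ξ, τ) = 2exp(-8τ)sin(4ξ - 4τ) + 2exp(-τ/2)sin(ξ - τ)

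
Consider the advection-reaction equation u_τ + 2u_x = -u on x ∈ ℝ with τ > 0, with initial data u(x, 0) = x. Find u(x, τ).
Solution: Substitute u = exp(-τ)w.
Then u_τ = exp(-τ)(w_τ - w), u_x = exp(-τ)w_x; substituting and dividing by exp(-τ), the lower-order terms cancel: w_τ + 2w_x = 0 (standard advection equation).
Data for w: w(x,0) = u(x,0) = x.
By characteristics (dx/dτ = 2), w(x,τ) = f(x - 2τ) with f = w(·, 0).
So w(x,τ) = x - 2τ, and u(x,τ) = exp(-τ)w(x,τ).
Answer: u(x, τ) = xexp(-τ) - 2τexp(-τ)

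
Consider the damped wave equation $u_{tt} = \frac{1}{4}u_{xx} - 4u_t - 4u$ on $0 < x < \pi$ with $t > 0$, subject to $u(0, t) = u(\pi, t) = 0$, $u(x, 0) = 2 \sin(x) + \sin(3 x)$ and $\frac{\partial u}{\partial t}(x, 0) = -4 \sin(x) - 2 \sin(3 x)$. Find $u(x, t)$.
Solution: Substitute $u = e^{-2t}w$, i.e. $w = e^{2t}u$.
By the product rule, $u_t = e^{-2t}(w_t - 2w)$, $u_{tt} = e^{-2t}(w_{tt} - 4w_t + 4w)$, $u_{xx} = e^{-2t}w_{xx}$.
Substituting into the PDE and dividing by $e^{-2t}$: $w_{tt} - 4w_t + 4w = \frac{1}{4}w_{xx} - 4(w_t - 2w) - 4w$.
The lower-order terms cancel, leaving the standard wave equation $w_{tt} = \frac{1}{4}w_{xx}$.
Initial data for $w$: $w(x,0) = u(x,0) = 2 \sin(x) + \sin(3 x)$; $w_t(x,0) = u_t(x,0) + 2u(x,0) = 0$. The boundary conditions carry over: $w(0,t) = w(\pi,t) = 0$.
Solve for $w$:
  Using separation of variables $w = X(x)T(t)$:
  Eigenfunctions: $\sin(nx)$, $n = 1, 2, 3, \ldots$
  General solution: $w(x, t) = \sum [A_n \cos(n t/2) + B_n \sin(n t/2)] \sin(nx)$
  From $w(x,0) = 2 \sin(x) + \sin(3 x)$: $A_1=2, A_3=1$. From $w_t(x,0) = 0$: all $B_n = 0$.
Hence $w(x,t) = 2 \sin(x) \cos(t/2) + \sin(3 x) \cos(3 t/2)$.
Transform back: $u(x,t) = e^{-2t}w(x,t)$.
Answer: $u(x, t) = 2 e^{-2 t} \sin(x) \cos(t/2) + e^{-2 t} \sin(3 x) \cos(3 t/2)$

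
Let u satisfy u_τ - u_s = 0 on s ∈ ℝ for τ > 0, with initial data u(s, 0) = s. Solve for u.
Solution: By characteristics (ds/dτ = -1), u(s,τ) = f(s + τ) with f = u(·, 0).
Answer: u(s, τ) = s + τ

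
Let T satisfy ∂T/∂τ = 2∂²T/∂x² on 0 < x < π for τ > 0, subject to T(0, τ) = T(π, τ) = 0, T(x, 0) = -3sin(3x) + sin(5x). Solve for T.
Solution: Separating variables: T = Σ c_n exp(-2n²τ) sin(nx). From T(x,0) = -3sin(3x) + sin(5x): c_3=-3, c_5=1.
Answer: T(x, τ) = -3exp(-18τ)sin(3x) + exp(-50τ)sin(5x)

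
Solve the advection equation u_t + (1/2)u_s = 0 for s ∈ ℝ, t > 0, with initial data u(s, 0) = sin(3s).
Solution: By method of characteristics (waves move right with speed 1/2):
Along characteristics s - (1/2)t = const, u is constant, so u(s,t) = f(s - (1/2)t) with f = u(·, 0).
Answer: u(s, t) = sin(3s - 3t/2)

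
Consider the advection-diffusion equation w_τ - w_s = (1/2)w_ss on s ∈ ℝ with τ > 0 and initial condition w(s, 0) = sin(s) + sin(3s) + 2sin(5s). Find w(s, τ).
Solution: Moving frame: η = s + τ, σ = τ, w = u(η,σ), so w_τ = u_σ + u_η and w_ss = u_ηη.
Hence w_τ - w_s = u_σ and the PDE becomes the heat equation u_σ = (1/2)u_ηη on η ∈ ℝ.
Initial data: u(η,0) = w(η,0) = sin(η) + sin(3η) + 2sin(5η). Each mode sin(nη) decays as exp(-n²σ/2) on ℝ, so u(η,σ) = Σ c_n exp(-n²σ/2) sin(nη) with c_1=1, c_3=1, c_5=2: u(η,σ) = exp(-σ/2)sin(η) + exp(-9σ/2)sin(3η) + 2exp(-25σ/2)sin(5η).
Substituting back: w(s,τ) = u(s + τ, τ).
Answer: w(s, τ) = exp(-τ/2)sin(s + τ) + exp(-9τ/2)sin(3s + 3τ) + 2exp(-25τ/2)sin(5s + 5τ)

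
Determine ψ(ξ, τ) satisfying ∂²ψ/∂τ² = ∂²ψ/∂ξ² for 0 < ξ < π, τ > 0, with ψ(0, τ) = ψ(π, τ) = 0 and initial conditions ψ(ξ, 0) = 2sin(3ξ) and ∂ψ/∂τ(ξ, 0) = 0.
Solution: Separating variables: ψ = Σ [A_n cos(ω_n τ) + B_n sin(ω_n τ)] sin(nξ), ω_n = n. From ICs: A_3=2.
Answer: ψ(ξ, τ) = 2sin(3ξ)cos(3τ)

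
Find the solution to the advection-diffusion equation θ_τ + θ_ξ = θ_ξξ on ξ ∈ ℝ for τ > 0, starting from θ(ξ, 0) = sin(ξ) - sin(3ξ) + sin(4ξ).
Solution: Moving frame: η = ξ - τ, σ = τ, θ = u(η,σ), so θ_τ = u_σ - u_η and θ_ξξ = u_ηη.
Hence θ_τ + θ_ξ = u_σ and the PDE becomes the heat equation u_σ = u_ηη on η ∈ ℝ.
Initial data: u(η,0) = θ(η,0) = sin(η) - sin(3η) + sin(4η). Each mode sin(nη) decays as exp(-n²σ) on ℝ, so u(η,σ) = Σ c_n exp(-n²σ) sin(nη) with c_1=1, c_3=-1, c_4=1: u(η,σ) = exp(-σ)sin(η) - exp(-9σ)sin(3η) + exp(-16σ)sin(4η).
Substituting back: θ(ξ,τ) = u(ξ - τ, τ).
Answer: θ(ξ, τ) = exp(-τ)sin(ξ - τ) - exp(-9τ)sin(3ξ - 3τ) + exp(-16τ)sin(4ξ - 4τ)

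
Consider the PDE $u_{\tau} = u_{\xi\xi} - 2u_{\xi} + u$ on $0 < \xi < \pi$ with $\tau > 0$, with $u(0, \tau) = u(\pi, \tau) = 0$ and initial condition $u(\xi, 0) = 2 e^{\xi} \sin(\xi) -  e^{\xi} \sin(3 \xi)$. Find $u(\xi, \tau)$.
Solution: Substitute $u = e^{\xi}w$, i.e. $w = e^{-\xi}u$.
By the product rule, $u_{\xi} = e^{\xi}(w_{\xi} + w)$, $u_{\xi\xi} = e^{\xi}(w_{\xi\xi} + 2w_{\xi} + w)$, $u_{\tau} = e^{\xi}w_{\tau}$.
Substituting into the PDE and dividing by $e^{\xi}$: $w_{\tau} = (w_{\xi\xi} + 2w_{\xi} + w) - 2(w_{\xi} + w) + w$.
The lower-order terms cancel, leaving the standard heat equation $w_{\tau} = w_{\xi\xi}$.
Initial data for $w$: $w(\xi,0) = e^{-\xi}u(\xi,0) = 2 \sin(\xi) - \sin(3 \xi)$. The boundary conditions carry over: $w(0,\tau) = w(\pi,\tau) = 0$.
Solve for $w$:
  Using separation of variables $w = X(\xi)T(\tau)$:
  Eigenfunctions: $\sin(n\xi)$, $n = 1, 2, 3, \ldots$
  General solution: $w(\xi, \tau) = \sum c_n \sin(n\xi) e^{-n^2 \tau}$
  Matching $w(\xi,0) = 2 \sin(\xi) - \sin(3 \xi)$ term by term: $c_1=2, c_3=-1$.
Hence $w(\xi,\tau) = 2 e^{-\tau} \sin(\xi) - e^{-9 \tau} \sin(3 \xi)$.
Transform back: $u(\xi,\tau) = e^{\xi}w(\xi,\tau)$.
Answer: $u(\xi, \tau) = 2 e^{-\tau} e^{\xi} \sin(\xi) -  e^{-9 \tau} e^{\xi} \sin(3 \xi)$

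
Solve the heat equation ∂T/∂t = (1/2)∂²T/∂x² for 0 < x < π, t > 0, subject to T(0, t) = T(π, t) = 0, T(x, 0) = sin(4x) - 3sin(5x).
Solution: Separating variables: T = Σ c_n exp(-n²t/2) sin(nx). From T(x,0) = sin(4x) - 3sin(5x): c_4=1, c_5=-3.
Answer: T(x, t) = exp(-8t)sin(4x) - 3exp(-25t/2)sin(5x)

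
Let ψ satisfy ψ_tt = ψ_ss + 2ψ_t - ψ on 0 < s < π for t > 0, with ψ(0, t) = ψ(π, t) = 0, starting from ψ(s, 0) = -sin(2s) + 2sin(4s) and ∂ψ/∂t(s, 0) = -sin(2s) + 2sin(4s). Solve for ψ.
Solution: Substitute ψ = exp(t)u, i.e. u = exp(-t)ψ.
By the product rule, ψ_t = exp(t)(u_t + u), ψ_tt = exp(t)(u_tt + 2u_t + u), ψ_ss = exp(t)u_ss.
Substituting into the PDE and dividing by exp(t): u_tt + 2u_t + u = u_ss + 2(u_t + u) - u.
The lower-order terms cancel, leaving the standard wave equation u_tt = u_ss.
Initial data for u: u(s,0) = ψ(s,0) = -sin(2s) + 2sin(4s); u_t(s,0) = ψ_t(s,0) - ψ(s,0) = 0. The boundary conditions carry over: u(0,t) = u(π,t) = 0.
Solve for u:
  Using separation of variables u = X(s)T(t):
  Eigenfunctions: sin(ns), n = 1, 2, 3, ...
  General solution: u(s, t) = Σ [A_n cos(n t) + B_n sin(n t)] sin(ns)
  From u(s,0) = -sin(2s) + 2sin(4s): A_2=-1, A_4=2. From u_t(s,0) = 0: all B_n = 0.
Hence u(s,t) = -sin(2s)cos(2t) + 2sin(4s)cos(4t).
Transform back: ψ(s,t) = exp(t)u(s,t).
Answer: ψ(s, t) = -exp(t)sin(2s)cos(2t) + 2exp(t)sin(4s)cos(4t)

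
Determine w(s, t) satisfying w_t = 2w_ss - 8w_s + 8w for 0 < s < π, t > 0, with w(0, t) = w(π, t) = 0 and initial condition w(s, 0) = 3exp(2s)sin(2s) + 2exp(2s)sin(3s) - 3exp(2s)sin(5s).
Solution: Substitute w = exp(2s)u, i.e. u = exp(-2s)w.
By the product rule, w_s = exp(2s)(u_s + 2u), w_ss = exp(2s)(u_ss + 4u_s + 4u), w_t = exp(2s)u_t.
Substituting into the PDE and dividing by exp(2s): u_t = 2(u_ss + 4u_s + 4u) - 8(u_s + 2u) + 8u.
The lower-order terms cancel, leaving the standard heat equation u_t = 2u_ss.
Initial data for u: u(s,0) = exp(-2s)w(s,0) = 3sin(2s) + 2sin(3s) - 3sin(5s). The boundary conditions carry over: u(0,t) = u(π,t) = 0.
Solve for u:
  Using separation of variables u = X(s)T(t):
  Eigenfunctions: sin(ns), n = 1, 2, 3, ...
  General solution: u(s, t) = Σ c_n sin(ns) exp(-2n² t)
  Matching u(s,0) = 3sin(2s) + 2sin(3s) - 3sin(5s) term by term: c_2=3, c_3=2, c_5=-3.
Hence u(s,t) = 3exp(-8t)sin(2s) + 2exp(-18t)sin(3s) - 3exp(-50t)sin(5s).
Transform back: w(s,t) = exp(2s)u(s,t).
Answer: w(s, t) = 3exp(2s)exp(-8t)sin(2s) + 2exp(2s)exp(-18t)sin(3s) - 3exp(2s)exp(-50t)sin(5s)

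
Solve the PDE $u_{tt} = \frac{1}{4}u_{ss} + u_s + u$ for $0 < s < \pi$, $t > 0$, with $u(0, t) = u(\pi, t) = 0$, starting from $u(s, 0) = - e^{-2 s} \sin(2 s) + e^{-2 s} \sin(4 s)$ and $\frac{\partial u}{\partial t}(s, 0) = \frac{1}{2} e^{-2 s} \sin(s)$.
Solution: Substitute $u = e^{-2s}w$, i.e. $w = e^{2s}u$.
By the product rule, $u_s = e^{-2s}(w_s - 2w)$, $u_{ss} = e^{-2s}(w_{ss} - 4w_s + 4w)$, $u_{tt} = e^{-2s}w_{tt}$.
Substituting into the PDE and dividing by $e^{-2s}$: $w_{tt} = \frac{1}{4}(w_{ss} - 4w_s + 4w) + (w_s - 2w) + w$.
The lower-order terms cancel, leaving the standard wave equation $w_{tt} = \frac{1}{4}w_{ss}$.
Initial data for $w$: $w(s,0) = e^{2s}u(s,0) = - \sin(2 s) + \sin(4 s)$; $w_t(s,0) = e^{2s}u_t(s,0) = \frac{1}{2} \sin(s)$. The boundary conditions carry over: $w(0,t) = w(\pi,t) = 0$.
Solve for $w$:
  Using separation of variables $w = X(s)T(t)$:
  Eigenfunctions: $\sin(ns)$, $n = 1, 2, 3, \ldots$
  General solution: $w(s, t) = \sum [A_n \cos(n t/2) + B_n \sin(n t/2)] \sin(ns)$
  From $w(s,0) = - \sin(2 s) + \sin(4 s)$: $A_2=-1, A_4=1$. From $w_t(s,0) = \frac{1}{2} \sin(s)$, using $w_t(s,0) = \sum \omega_n B_n \sin(ns)$ with $\omega_n = n/2$: $B_1 = (1/2)/(1/2) = 1$.
Hence $w(s,t) = \sin(s) \sin(t/2) - \sin(2 s) \cos(t) + \sin(4 s) \cos(2 t)$.
Transform back: $u(s,t) = e^{-2s}w(s,t)$.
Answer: $u(s, t) = e^{-2 s} \sin(s) \sin(t/2) -  e^{-2 s} \sin(2 s) \cos(t) + e^{-2 s} \sin(4 s) \cos(2 t)$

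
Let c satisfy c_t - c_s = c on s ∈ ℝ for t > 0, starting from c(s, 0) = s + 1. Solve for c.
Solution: Substitute c = exp(t)u, i.e. u = exp(-t)c.
By the product rule, c_t = exp(t)(u_t + u), c_s = exp(t)u_s.
Substituting into the PDE and dividing by exp(t): u_t + u - u_s = u.
The lower-order terms cancel, leaving the standard advection equation u_t - u_s = 0.
Initial data for u: u(s,0) = c(s,0) = s + 1.
Solve for u:
  By method of characteristics (waves move left with speed 1):
  Along characteristics s + t = const, u is constant, so u(s,t) = f(s + t) with f = u(·, 0).
Hence u(s,t) = s + t + 1.
Transform back: c(s,t) = exp(t)u(s,t).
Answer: c(s, t) = sexp(t) + texp(t) + exp(t)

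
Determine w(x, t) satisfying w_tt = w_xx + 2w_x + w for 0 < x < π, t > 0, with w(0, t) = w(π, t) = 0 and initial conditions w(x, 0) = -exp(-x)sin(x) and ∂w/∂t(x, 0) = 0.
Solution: Substitute w = exp(-x)u, i.e. u = exp(x)w.
By the product rule, w_x = exp(-x)(u_x - u), w_xx = exp(-x)(u_xx - 2u_x + u), w_tt = exp(-x)u_tt.
Substituting into the PDE and dividing by exp(-x): u_tt = (u_xx - 2u_x + u) + 2(u_x - u) + u.
The lower-order terms cancel, leaving the standard wave equation u_tt = u_xx.
Initial data for u: u(x,0) = exp(x)w(x,0) = -sin(x); u_t(x,0) = exp(x)w_t(x,0) = 0. The boundary conditions carry over: u(0,t) = u(π,t) = 0.
Solve for u:
  Using separation of variables u = X(x)T(t):
  Eigenfunctions: sin(nx), n = 1, 2, 3, ...
  General solution: u(x, t) = Σ [A_n cos(n t) + B_n sin(n t)] sin(nx)
  From u(x,0) = -sin(x): A_1=-1. From u_t(x,0) = 0: all B_n = 0.
Hence u(x,t) = -sin(x)cos(t).
Transform back: w(x,t) = exp(-x)u(x,t).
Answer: w(x, t) = -exp(-x)sin(x)cos(t)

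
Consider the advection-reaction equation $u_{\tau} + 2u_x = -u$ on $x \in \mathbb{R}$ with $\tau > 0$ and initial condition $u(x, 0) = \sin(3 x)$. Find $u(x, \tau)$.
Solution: Substitute $u = e^{-\tau}w$.
Then $u_{\tau} = e^{-\tau}(w_{\tau} - w)$, $u_x = e^{-\tau}w_x$; substituting and dividing by $e^{-\tau}$, the lower-order terms cancel: $w_{\tau} + 2w_x = 0$ (standard advection equation).
Data for $w$: $w(x,0) = u(x,0) = \sin(3 x)$.
By characteristics ($dx/d\tau = 2$), $w(x,\tau) = f(x - 2\tau)$ with $f = w( \cdot , 0)$.
So $w(x,\tau) = \sin(3 x - 6 \tau)$, and $u(x,\tau) = e^{-\tau}w(x,\tau)$.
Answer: $u(x, \tau) = - e^{-\tau} \sin(6 \tau - 3 x)$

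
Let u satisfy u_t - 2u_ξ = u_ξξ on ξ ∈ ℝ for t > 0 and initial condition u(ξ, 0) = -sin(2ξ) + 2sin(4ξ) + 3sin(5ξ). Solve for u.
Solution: Change to a moving frame: let η = ξ + 2t, σ = t and write u(ξ,t) = w(η,σ).
By the chain rule u_t = w_σ + 2w_η, u_ξ = w_η, u_ξξ = w_ηη.
Then u_t - 2u_ξ = w_σ: the advection term cancels and the PDE becomes the heat equation w_σ = w_ηη on η ∈ ℝ.
Initial data: w(η,0) = u(η,0) = -sin(2η) + 2sin(4η) + 3sin(5η).
On η ∈ ℝ each mode satisfies (sin(nη))″ = -n² sin(nη), so exp(-n²σ) sin(nη) solves the heat equation; by superposition w(η,σ) = Σ c_n exp(-n²σ) sin(nη).
Reading off the coefficients: c_2=-1, c_4=2, c_5=3, so w(η,σ) = -exp(-4σ)sin(2η) + 2exp(-16σ)sin(4η) + 3exp(-25σ)sin(5η).
Substituting back η = ξ + 2t, σ = t: u(ξ,t) = w(ξ + 2t, t).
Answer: u(ξ, t) = -exp(-4t)sin(4t + 2ξ) + 2exp(-16t)sin(8t + 4ξ) + 3exp(-25t)sin(10t + 5ξ)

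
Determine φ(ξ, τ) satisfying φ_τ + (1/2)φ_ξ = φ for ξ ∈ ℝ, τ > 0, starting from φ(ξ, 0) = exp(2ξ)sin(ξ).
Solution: Substitute φ = exp(2ξ)u, i.e. u = exp(-2ξ)φ.
By the product rule, φ_ξ = exp(2ξ)(u_ξ + 2u), φ_τ = exp(2ξ)u_τ.
Substituting into the PDE and dividing by exp(2ξ): u_τ + (1/2)(u_ξ + 2u) = u.
The lower-order terms cancel, leaving the standard advection equation u_τ + (1/2)u_ξ = 0.
Initial data for u: u(ξ,0) = exp(-2ξ)φ(ξ,0) = sin(ξ).
Solve for u:
  By method of characteristics (waves move right with speed 1/2):
  Along characteristics ξ - (1/2)τ = const, u is constant, so u(ξ,τ) = f(ξ - (1/2)τ) with f = u(·, 0).
Hence u(ξ,τ) = sin(ξ - τ/2).
Transform back: φ(ξ,τ) = exp(2ξ)u(ξ,τ).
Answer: φ(ξ, τ) = exp(2ξ)sin(ξ - τ/2)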